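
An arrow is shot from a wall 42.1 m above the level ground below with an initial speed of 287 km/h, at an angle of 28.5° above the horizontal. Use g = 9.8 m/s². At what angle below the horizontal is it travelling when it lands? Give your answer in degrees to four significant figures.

Convert: 287 km/h = 287/3.6 = 79.72 m/s.
vₓ = 79.72 cos 28.5° = 70.06 m/s; v_y0 = 79.72 sin 28.5° = 38.04 m/s.
Vertical motion (up positive, ground at y = 0): 4.900 t² − (38.04) t − 42.1 = 0, so t = (38.04 + √(38.04² + 2·9.80·42.1)) / 9.80 = (38.04 + 47.67) / 9.80 = 8.746 s.
At impact: v_y = v_y0 − g t = −47.67 m/s; vₓ = 70.06 m/s.
Angle below horizontal: arctan(|v_y|/vₓ) = arctan(47.67/70.06) = 34.23°.

34.23°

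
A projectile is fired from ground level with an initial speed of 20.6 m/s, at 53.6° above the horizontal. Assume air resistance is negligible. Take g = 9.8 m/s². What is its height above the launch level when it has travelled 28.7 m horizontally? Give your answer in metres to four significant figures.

11.92 m

Resolve: vₓ = 20.60 cos 53.6° = 12.22 m/s and v_y0 = 20.60 sin 53.6° = 16.58 m/s.
x = vₓ t ⇒ t = 28.7/12.22 = 2.348 s.
Height: y = v_y0 t − ½ g t² = 16.58 × 2.348 − 4.900 × 2.348² = 38.93 − 27.01 = 11.92 m.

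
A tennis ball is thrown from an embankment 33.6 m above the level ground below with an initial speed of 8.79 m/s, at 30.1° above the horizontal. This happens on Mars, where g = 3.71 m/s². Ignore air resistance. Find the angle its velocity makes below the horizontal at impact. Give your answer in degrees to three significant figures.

Resolve: vₓ = 8.790 cos 30.1° = 7.605 m/s and v_y0 = 8.790 sin 30.1° = 4.408 m/s.
Vertical motion (up positive, ground at y = 0): 1.855 t² − (4.408) t − 33.6 = 0, so t = (4.408 + √(4.408² + 2·3.71·33.6)) / 3.71 = (4.408 + 16.39) / 3.71 = 5.607 s.
At impact: v_y = v_y0 − g t = −16.39 m/s; vₓ = 7.605 m/s.
Angle below horizontal: arctan(|v_y|/vₓ) = arctan(16.39/7.605) = 65.11°.

65.1°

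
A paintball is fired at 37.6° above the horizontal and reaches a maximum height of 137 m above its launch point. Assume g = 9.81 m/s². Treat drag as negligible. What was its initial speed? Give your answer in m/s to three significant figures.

85.0 m/s

At the peak v_y = 0, so v_y0 = √(2gH) = √(2 × 9.81 × 137) = 51.85 m/s.
v_y0 = v₀ sin θ ⇒ v₀ = 51.85 / sin 37.6° = 84.97 m/s.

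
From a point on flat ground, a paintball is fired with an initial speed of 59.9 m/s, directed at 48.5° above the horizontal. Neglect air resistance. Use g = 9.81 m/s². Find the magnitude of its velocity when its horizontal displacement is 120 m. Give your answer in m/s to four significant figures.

Components: vₓ = 59.90 cos 48.5° = 39.69 m/s, v_y0 = 59.90 sin 48.5° = 44.86 m/s.
At x = 120 m, t = x/vₓ = 120/39.69 = 3.023 s.
Vertical velocity there: v_y = v_y0 − g t = 44.86 − 9.81 × 3.023 = 15.20 m/s.
Speed: √(vₓ² + v_y²) = √(39.69² + 15.20²) = 42.50 m/s.

42.50 m/s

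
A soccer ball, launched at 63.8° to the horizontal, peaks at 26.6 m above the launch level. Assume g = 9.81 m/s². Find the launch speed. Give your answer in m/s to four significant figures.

At the peak v_y = 0, so v_y0 = √(2gH) = √(2 × 9.81 × 26.6) = 22.84 m/s.
v_y0 = v₀ sin θ ⇒ v₀ = 22.84 / sin 63.8° = 25.46 m/s.

25.46 m/s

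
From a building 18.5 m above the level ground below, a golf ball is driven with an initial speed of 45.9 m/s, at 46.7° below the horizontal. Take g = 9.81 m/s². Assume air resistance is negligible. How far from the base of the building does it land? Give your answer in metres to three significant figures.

16.2 m

Resolve: vₓ = 45.90 cos 46.7° = 31.48 m/s and v_y0 = −33.40 m/s (downward).
The projectile lands when y = 18.5 + (−33.40) t − ½·9.81·t² = 0. Positive root: t = (−33.40 + √(33.40² + 2·9.81·18.5)) / 9.81 = (−33.40 + 38.46) / 9.81 = 0.5149 s.
Horizontal distance: R = vₓ t = 31.48 × 0.5149 = 16.21 m.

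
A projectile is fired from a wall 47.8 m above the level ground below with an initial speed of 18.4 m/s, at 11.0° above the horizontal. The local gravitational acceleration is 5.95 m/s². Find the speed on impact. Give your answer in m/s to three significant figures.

30.1 m/s

Horizontal component vₓ = 18.40 cos 11.0° = 18.06 m/s; vertical v_y0 = 18.40 sin 11.0° = 3.511 m/s.
With up positive and y = 0 at the ground: y(t) = 47.8 + (3.511) t − 2.975 t². Setting y = 0 and taking the positive root: t = [3.511 + √(3.511² + 2·5.95·47.8)] / 5.95 = (3.511 + 24.11) / 5.95 = 4.642 s.
Vertical velocity at impact: v_y = v_y0 − g t = 3.511 − 5.95 × 4.642 = −24.11 m/s.
Speed: |v| = √(vₓ² + v_y²) = √(18.06² + 24.11²) = 30.12 m/s.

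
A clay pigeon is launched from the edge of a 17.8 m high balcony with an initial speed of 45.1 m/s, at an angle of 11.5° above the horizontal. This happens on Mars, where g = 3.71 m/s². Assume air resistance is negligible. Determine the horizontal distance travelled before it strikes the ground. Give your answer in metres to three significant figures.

281 m

Horizontal component vₓ = 45.10 cos 11.5° = 44.19 m/s; vertical v_y0 = 45.10 sin 11.5° = 8.991 m/s.
The projectile lands when y = 17.8 + (8.991) t − ½·3.71·t² = 0. Positive root: t = (8.991 + √(8.991² + 2·3.71·17.8)) / 3.71 = (8.991 + 14.59) / 3.71 = 6.357 s.
Horizontal distance: R = vₓ t = 44.19 × 6.357 = 280.9 m.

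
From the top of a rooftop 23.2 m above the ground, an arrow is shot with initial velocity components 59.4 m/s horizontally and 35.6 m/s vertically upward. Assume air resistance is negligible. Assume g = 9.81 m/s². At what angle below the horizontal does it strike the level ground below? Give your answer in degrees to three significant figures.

34.9°

The projectile lands when y = 23.2 + (35.60) t − ½·9.81·t² = 0. Positive root: t = (35.60 + √(35.60² + 2·9.81·23.2)) / 9.81 = (35.60 + 41.50) / 9.81 = 7.860 s.
At impact: v_y = v_y0 − g t = −41.50 m/s; vₓ = 59.40 m/s.
Angle below horizontal: arctan(|v_y|/vₓ) = arctan(41.50/59.40) = 34.94°.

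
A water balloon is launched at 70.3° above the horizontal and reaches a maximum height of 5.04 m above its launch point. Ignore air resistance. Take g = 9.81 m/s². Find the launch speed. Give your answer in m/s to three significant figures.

10.6 m/s

At the peak v_y = 0, so v_y0 = √(2gH) = √(2 × 9.81 × 5.04) = 9.944 m/s.
v_y0 = v₀ sin θ ⇒ v₀ = 9.944 / sin 70.3° = 10.56 m/s.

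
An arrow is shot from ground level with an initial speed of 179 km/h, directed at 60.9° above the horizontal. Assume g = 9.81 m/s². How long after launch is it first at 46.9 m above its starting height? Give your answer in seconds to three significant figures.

Convert: 179 km/h = 179/3.6 = 49.72 m/s.
Resolve: vₓ = 49.72 cos 60.9° = 24.18 m/s and v_y0 = 49.72 sin 60.9° = 43.45 m/s.
Height y(t) = 43.45 t − 4.905 t² = 46.9 gives 4.905 t² − 43.45 t + 46.9 = 0.
t = [43.45 ± √(43.45² − 2·9.81·46.9)] / 9.81 = (43.45 ± 31.10) / 9.81, so t = 1.258 s or t = 7.599 s.
The first (ascending) time is 1.258 s.

1.26 s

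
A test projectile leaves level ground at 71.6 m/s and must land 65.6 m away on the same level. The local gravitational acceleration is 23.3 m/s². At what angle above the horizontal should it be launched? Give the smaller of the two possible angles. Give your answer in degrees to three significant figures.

Level-ground range R = v₀² sin(2θ)/g ⇒ sin(2θ) = gR/v₀² = 23.3 × 65.6 / 71.6² = 0.2981.
2θ = 17.35° or 180° − 17.35° = 162.7°, so θ = 8.673° or 81.33°.
The smaller angle is 8.673°.

8.67°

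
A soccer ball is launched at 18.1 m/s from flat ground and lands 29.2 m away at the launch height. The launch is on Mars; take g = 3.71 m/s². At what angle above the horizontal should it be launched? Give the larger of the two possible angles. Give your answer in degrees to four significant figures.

80.35°

From R = (v₀²/g) sin 2θ: sin 2θ = 3.71 × 29.2 / 327.61 = 0.3307.
2θ = 19.31° or 180° − 19.31° = 160.7°, so θ = 9.655° or 80.35°.
The larger angle is 80.35°.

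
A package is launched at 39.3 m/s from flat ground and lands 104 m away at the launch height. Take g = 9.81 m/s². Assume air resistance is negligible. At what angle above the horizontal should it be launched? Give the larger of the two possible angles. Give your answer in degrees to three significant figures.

69.3°

Level-ground range R = v₀² sin(2θ)/g ⇒ sin(2θ) = gR/v₀² = 9.81 × 104 / 39.3² = 0.6606.
2θ = 41.34° or 180° − 41.34° = 138.7°, so θ = 20.67° or 69.33°.
The larger angle is 69.33°.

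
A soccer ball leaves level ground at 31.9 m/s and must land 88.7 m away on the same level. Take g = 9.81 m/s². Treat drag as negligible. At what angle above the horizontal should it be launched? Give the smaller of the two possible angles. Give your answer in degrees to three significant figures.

29.4°

R = v₀² sin 2θ / g gives sin 2θ = gR/v₀² = 9.81·88.7/31.9² = 0.8551.
2θ = 58.77° or 180° − 58.77° = 121.2°, so θ = 29.38° or 60.62°.
The smaller angle is 29.38°.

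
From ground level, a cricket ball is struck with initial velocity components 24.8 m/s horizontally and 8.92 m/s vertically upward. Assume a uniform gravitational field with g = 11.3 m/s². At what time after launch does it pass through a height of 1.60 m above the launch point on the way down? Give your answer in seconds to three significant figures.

1.37 s

Set y = v_y0 t − ½ g t² = 1.60: 5.650 t² − 8.920 t + 1.60 = 0.
t = [8.920 ± √(8.920² − 2·11.3·1.60)] / 11.3 = (8.920 ± 6.588) / 11.3, so t = 0.2063 s or t = 1.372 s.
The descending-branch root is 1.372 s.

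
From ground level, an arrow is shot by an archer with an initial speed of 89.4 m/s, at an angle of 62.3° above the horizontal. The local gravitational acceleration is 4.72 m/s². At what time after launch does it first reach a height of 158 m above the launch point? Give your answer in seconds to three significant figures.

2.13 s

Horizontal component vₓ = 89.40 cos 62.3° = 41.56 m/s; vertical v_y0 = 89.40 sin 62.3° = 79.15 m/s.
Height y(t) = 79.15 t − 2.360 t² = 158 gives 2.360 t² − 79.15 t + 158 = 0.
Quadratic formula: t = (79.15 ± √4773.9) / 4.72 = (79.15 ± 69.09) / 4.72 → t = 2.132 s or 31.41 s.
The first (ascending) time is 2.132 s.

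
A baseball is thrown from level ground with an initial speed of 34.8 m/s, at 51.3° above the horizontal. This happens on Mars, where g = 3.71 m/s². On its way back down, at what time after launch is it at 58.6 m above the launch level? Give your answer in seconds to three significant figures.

12.0 s

Horizontal component vₓ = 34.80 cos 51.3° = 21.76 m/s; vertical v_y0 = 34.80 sin 51.3° = 27.16 m/s.
Set y = v_y0 t − ½ g t² = 58.6: 1.855 t² − 27.16 t + 58.6 = 0.
t = [27.16 ± √(27.16² − 2·3.71·58.6)] / 3.71 = (27.16 ± 17.40) / 3.71, so t = 2.630 s or t = 12.01 s.
The descending-branch root is 12.01 s.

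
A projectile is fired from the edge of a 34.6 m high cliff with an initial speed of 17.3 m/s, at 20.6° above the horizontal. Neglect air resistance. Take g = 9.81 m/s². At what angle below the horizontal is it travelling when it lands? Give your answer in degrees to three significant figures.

Components: vₓ = 17.30 cos 20.6° = 16.19 m/s, v_y0 = 17.30 sin 20.6° = 6.087 m/s.
With up positive and y = 0 at the ground: y(t) = 34.6 + (6.087) t − 4.905 t². Setting y = 0 and taking the positive root: t = [6.087 + √(6.087² + 2·9.81·34.6)] / 9.81 = (6.087 + 26.76) / 9.81 = 3.348 s.
At impact: v_y = v_y0 − g t = −26.76 m/s; vₓ = 16.19 m/s.
Angle below horizontal: arctan(|v_y|/vₓ) = arctan(26.76/16.19) = 58.82°.

58.8°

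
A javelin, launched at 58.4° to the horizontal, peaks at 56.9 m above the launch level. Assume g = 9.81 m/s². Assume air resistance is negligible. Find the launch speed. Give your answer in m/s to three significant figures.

At the peak v_y = 0, so v_y0 = √(2gH) = √(2 × 9.81 × 56.9) = 33.41 m/s.
v_y0 = v₀ sin θ ⇒ v₀ = 33.41 / sin 58.4° = 39.23 m/s.

39.2 m/s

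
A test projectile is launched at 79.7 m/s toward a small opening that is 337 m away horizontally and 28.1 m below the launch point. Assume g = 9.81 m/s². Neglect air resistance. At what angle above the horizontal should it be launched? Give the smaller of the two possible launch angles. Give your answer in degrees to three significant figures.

Trajectory: y = x tanθ − g x² (1 + tan²θ)/(2v₀²). With x = 337, y = −28.1, v₀ = 79.7, g = 9.81:
87.70 tan²θ − 337 tanθ + (59.60) = 0.
tanθ = [337 ± √(337² − 4 × 87.70 × (59.60))] / (2 × 87.70) = (337 ± 304.4) / 175.4, giving tanθ = 0.1858 or 3.657.
θ = 10.53° or 74.71°; the smaller is 10.53°.

10.5°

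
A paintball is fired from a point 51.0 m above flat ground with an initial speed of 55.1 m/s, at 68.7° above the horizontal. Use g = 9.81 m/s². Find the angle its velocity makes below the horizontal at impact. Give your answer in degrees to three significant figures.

Components: vₓ = 55.10 cos 68.7° = 20.02 m/s, v_y0 = 55.10 sin 68.7° = 51.34 m/s.
Vertical motion (up positive, ground at y = 0): 4.905 t² − (51.34) t − 51.0 = 0, so t = (51.34 + √(51.34² + 2·9.81·51.0)) / 9.81 = (51.34 + 60.30) / 9.81 = 11.38 s.
At impact: v_y = v_y0 − g t = −60.30 m/s; vₓ = 20.02 m/s.
Angle below horizontal: arctan(|v_y|/vₓ) = arctan(60.30/20.02) = 71.64°.

71.6°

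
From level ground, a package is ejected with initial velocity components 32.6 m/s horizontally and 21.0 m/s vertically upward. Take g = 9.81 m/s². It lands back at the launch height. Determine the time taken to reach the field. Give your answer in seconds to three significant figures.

Landing at launch height ⇒ T = 2 v_y0 / g = 2 × 21.00 / 9.81 = 4.281 s.

4.28 s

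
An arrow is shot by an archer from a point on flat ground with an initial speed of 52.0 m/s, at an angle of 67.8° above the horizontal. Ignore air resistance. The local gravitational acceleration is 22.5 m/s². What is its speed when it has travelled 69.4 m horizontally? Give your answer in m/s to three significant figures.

37.0 m/s

Resolve: vₓ = 52.00 cos 67.8° = 19.65 m/s and v_y0 = 52.00 sin 67.8° = 48.15 m/s.
Time to reach x = 69.4 m: t = x/vₓ = 69.4/19.65 = 3.532 s.
Vertical velocity there: v_y = v_y0 − g t = 48.15 − 22.5 × 3.532 = −31.33 m/s.
Speed: √(vₓ² + v_y²) = √(19.65² + 31.33²) = 36.98 m/s.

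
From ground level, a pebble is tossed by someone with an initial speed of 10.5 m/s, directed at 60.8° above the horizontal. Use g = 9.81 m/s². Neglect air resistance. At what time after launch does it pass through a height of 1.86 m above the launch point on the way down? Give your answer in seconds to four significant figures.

Resolve: vₓ = 10.50 cos 60.8° = 5.123 m/s and v_y0 = 10.50 sin 60.8° = 9.166 m/s.
Set y = v_y0 t − ½ g t² = 1.86: 4.905 t² − 9.166 t + 1.86 = 0.
Quadratic formula: t = (9.166 ± √47.517) / 9.81 = (9.166 ± 6.893) / 9.81 → t = 0.2316 s or 1.637 s.
The descending-branch root is 1.637 s.

1.637 s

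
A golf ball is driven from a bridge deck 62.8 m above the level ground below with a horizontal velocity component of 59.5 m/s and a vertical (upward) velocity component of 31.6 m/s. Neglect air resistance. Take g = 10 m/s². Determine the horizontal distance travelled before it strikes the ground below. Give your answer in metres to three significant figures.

471 m

With up positive and y = 0 at the ground: y(t) = 62.8 + (31.60) t − 5.000 t². Setting y = 0 and taking the positive root: t = [31.60 + √(31.60² + 2·10.0·62.8)] / 10.0 = (31.60 + 47.48) / 10.0 = 7.908 s.
Horizontal distance: R = vₓ t = 59.50 × 7.908 = 470.5 m.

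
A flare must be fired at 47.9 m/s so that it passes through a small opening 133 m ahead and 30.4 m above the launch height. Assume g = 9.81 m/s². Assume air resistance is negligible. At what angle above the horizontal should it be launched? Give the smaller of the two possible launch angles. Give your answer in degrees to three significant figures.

31.9°

Trajectory: y = x tanθ − g x² (1 + tan²θ)/(2v₀²). With x = 133, y = 30.4, v₀ = 47.9, g = 9.81:
37.82 tan²θ − 133 tanθ + (68.22) = 0.
tanθ = [133 ± √(133² − 4 × 37.82 × (68.22))] / (2 × 37.82) = (133 ± 85.85) / 75.63, giving tanθ = 0.6234 or 2.894.
θ = 31.94° or 70.94°; the smaller is 31.94°.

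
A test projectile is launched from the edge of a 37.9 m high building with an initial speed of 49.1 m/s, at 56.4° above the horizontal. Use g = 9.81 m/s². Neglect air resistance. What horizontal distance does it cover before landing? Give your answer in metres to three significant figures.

249 m

Horizontal component vₓ = 49.10 cos 56.4° = 27.17 m/s; vertical v_y0 = 49.10 sin 56.4° = 40.90 m/s.
The projectile lands when y = 37.9 + (40.90) t − ½·9.81·t² = 0. Positive root: t = (40.90 + √(40.90² + 2·9.81·37.9)) / 9.81 = (40.90 + 49.15) / 9.81 = 9.179 s.
Horizontal distance: R = vₓ t = 27.17 × 9.179 = 249.4 m.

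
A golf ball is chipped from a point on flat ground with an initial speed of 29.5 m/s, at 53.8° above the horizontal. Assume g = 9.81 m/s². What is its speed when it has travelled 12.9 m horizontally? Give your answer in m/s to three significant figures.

Horizontal component vₓ = 29.50 cos 53.8° = 17.42 m/s; vertical v_y0 = 29.50 sin 53.8° = 23.81 m/s.
x = vₓ t ⇒ t = 12.9/17.42 = 0.7404 s.
Vertical velocity there: v_y = v_y0 − g t = 23.81 − 9.81 × 0.7404 = 16.54 m/s.
Speed: √(vₓ² + v_y²) = √(17.42² + 16.54²) = 24.02 m/s.

24.0 m/s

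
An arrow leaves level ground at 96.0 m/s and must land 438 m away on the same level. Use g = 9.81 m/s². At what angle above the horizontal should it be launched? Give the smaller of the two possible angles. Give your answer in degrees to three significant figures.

13.9°

R = v₀² sin 2θ / g gives sin 2θ = gR/v₀² = 9.81·438/96.0² = 0.4662.
2θ = 27.79° or 180° − 27.79° = 152.2°, so θ = 13.89° or 76.11°.
The smaller angle is 13.89°.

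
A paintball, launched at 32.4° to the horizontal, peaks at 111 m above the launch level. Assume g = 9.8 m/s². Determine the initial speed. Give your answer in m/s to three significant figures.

87.0 m/s

At the peak v_y = 0, so v_y0 = √(2gH) = √(2 × 9.80 × 111) = 46.64 m/s.
v_y0 = v₀ sin θ ⇒ v₀ = 46.64 / sin 32.4° = 87.05 m/s.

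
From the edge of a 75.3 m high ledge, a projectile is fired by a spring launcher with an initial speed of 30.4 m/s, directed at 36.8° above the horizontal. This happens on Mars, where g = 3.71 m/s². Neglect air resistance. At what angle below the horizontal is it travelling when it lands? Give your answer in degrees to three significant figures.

50.8°

vₓ = 30.40 cos 36.8° = 24.34 m/s; v_y0 = 30.40 sin 36.8° = 18.21 m/s.
The projectile lands when y = 75.3 + (18.21) t − ½·3.71·t² = 0. Positive root: t = (18.21 + √(18.21² + 2·3.71·75.3)) / 3.71 = (18.21 + 29.84) / 3.71 = 12.95 s.
At impact: v_y = v_y0 − g t = −29.84 m/s; vₓ = 24.34 m/s.
Angle below horizontal: arctan(|v_y|/vₓ) = arctan(29.84/24.34) = 50.79°.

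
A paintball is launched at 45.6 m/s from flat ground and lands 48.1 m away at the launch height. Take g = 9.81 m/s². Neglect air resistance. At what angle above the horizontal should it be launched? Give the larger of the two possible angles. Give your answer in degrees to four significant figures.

Level-ground range R = v₀² sin(2θ)/g ⇒ sin(2θ) = gR/v₀² = 9.81 × 48.1 / 45.6² = 0.2269.
2θ = 13.12° or 180° − 13.12° = 166.9°, so θ = 6.558° or 83.44°.
The larger angle is 83.44°.

83.44°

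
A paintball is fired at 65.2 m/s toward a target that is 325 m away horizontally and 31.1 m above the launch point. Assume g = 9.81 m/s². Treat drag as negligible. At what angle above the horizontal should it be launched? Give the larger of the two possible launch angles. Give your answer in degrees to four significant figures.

64.07°

Trajectory: y = x tanθ − g x² (1 + tan²θ)/(2v₀²). With x = 325, y = 31.1, v₀ = 65.2, g = 9.81:
121.9 tan²θ − 325 tanθ + (153.0) = 0.
tanθ = [325 ± √(325² − 4 × 121.9 × (153.0))] / (2 × 121.9) = (325 ± 176.2) / 243.7, giving tanθ = 0.6104 or 2.056.
θ = 31.40° or 64.07°; the larger is 64.07°.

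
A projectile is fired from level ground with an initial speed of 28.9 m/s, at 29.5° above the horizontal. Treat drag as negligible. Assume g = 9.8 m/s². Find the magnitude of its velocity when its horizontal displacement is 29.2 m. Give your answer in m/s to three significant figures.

25.3 m/s

Resolve: vₓ = 28.90 cos 29.5° = 25.15 m/s and v_y0 = 28.90 sin 29.5° = 14.23 m/s.
At x = 29.2 m, t = x/vₓ = 29.2/25.15 = 1.161 s.
Vertical velocity there: v_y = v_y0 − g t = 14.23 − 9.80 × 1.161 = 2.854 m/s.
Speed: √(vₓ² + v_y²) = √(25.15² + 2.854²) = 25.31 m/s.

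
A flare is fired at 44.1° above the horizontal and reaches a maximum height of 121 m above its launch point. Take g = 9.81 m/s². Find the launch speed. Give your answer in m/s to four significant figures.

At the peak v_y = 0, so v_y0 = √(2gH) = √(2 × 9.81 × 121) = 48.72 m/s.
v_y0 = v₀ sin θ ⇒ v₀ = 48.72 / sin 44.1° = 70.01 m/s.

70.01 m/s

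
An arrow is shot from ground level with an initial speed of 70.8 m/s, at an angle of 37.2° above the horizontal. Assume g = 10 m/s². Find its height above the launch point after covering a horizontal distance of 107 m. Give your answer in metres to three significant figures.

63.2 m

Components: vₓ = 70.80 cos 37.2° = 56.39 m/s, v_y0 = 70.80 sin 37.2° = 42.81 m/s.
Time to reach x = 107 m: t = x/vₓ = 107/56.39 = 1.897 s.
Height: y = v_y0 t − ½ g t² = 42.81 × 1.897 − 5.000 × 1.897² = 81.22 − 18.00 = 63.22 m.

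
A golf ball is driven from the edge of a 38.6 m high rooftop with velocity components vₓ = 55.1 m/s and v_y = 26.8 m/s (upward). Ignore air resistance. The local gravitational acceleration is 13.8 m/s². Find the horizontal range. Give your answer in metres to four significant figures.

275.6 m

The projectile lands when y = 38.6 + (26.80) t − ½·13.8·t² = 0. Positive root: t = (26.80 + √(26.80² + 2·13.8·38.6)) / 13.8 = (26.80 + 42.23) / 13.8 = 5.002 s.
Horizontal distance: R = vₓ t = 55.10 × 5.002 = 275.6 m.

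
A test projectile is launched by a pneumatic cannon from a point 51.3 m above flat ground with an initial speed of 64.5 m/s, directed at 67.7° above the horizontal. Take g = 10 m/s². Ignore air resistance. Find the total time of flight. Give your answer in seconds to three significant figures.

vₓ = 64.50 cos 67.7° = 24.47 m/s; v_y0 = 64.50 sin 67.7° = 59.68 m/s.
The projectile lands when y = 51.3 + (59.68) t − ½·10.0·t² = 0. Positive root: t = (59.68 + √(59.68² + 2·10.0·51.3)) / 10.0 = (59.68 + 67.73) / 10.0 = 12.74 s.

12.7 s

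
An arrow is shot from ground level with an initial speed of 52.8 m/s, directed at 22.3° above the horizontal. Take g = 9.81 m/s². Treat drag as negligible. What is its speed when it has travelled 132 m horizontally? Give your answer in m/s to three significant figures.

49.3 m/s

vₓ = 52.80 cos 22.3° = 48.85 m/s; v_y0 = 52.80 sin 22.3° = 20.04 m/s.
Time to reach x = 132 m: t = x/vₓ = 132/48.85 = 2.702 s.
Vertical velocity there: v_y = v_y0 − g t = 20.04 − 9.81 × 2.702 = −6.472 m/s.
Speed: √(vₓ² + v_y²) = √(48.85² + 6.472²) = 49.28 m/s.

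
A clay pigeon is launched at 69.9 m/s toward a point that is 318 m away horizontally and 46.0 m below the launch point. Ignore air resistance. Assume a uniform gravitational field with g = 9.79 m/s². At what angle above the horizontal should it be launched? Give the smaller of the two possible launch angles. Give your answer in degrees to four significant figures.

Trajectory: y = x tanθ − g x² (1 + tan²θ)/(2v₀²). With x = 318, y = −46.0, v₀ = 69.9, g = 9.79:
101.3 tan²θ − 318 tanθ + (55.31) = 0.
tanθ = [318 ± √(318² − 4 × 101.3 × (55.31))] / (2 × 101.3) = (318 ± 280.6) / 202.6, giving tanθ = 0.1848 or 2.954.
θ = 10.47° or 71.30°; the smaller is 10.47°.

10.47°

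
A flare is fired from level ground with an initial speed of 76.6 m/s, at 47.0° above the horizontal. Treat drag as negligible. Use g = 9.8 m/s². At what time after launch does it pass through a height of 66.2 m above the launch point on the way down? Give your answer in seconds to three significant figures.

Horizontal component vₓ = 76.60 cos 47.0° = 52.24 m/s; vertical v_y0 = 76.60 sin 47.0° = 56.02 m/s.
Height y(t) = 56.02 t − 4.900 t² = 66.2 gives 4.900 t² − 56.02 t + 66.2 = 0.
Quadratic formula: t = (56.02 ± √1840.9) / 9.80 = (56.02 ± 42.91) / 9.80 → t = 1.338 s or 10.09 s.
The descending-branch root is 10.09 s.

10.1 s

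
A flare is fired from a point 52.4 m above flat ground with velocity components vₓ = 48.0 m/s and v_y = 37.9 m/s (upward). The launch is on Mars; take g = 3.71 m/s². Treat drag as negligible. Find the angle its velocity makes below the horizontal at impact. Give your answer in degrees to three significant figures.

With up positive and y = 0 at the ground: y(t) = 52.4 + (37.90) t − 1.855 t². Setting y = 0 and taking the positive root: t = [37.90 + √(37.90² + 2·3.71·52.4)] / 3.71 = (37.90 + 42.72) / 3.71 = 21.73 s.
At impact: v_y = v_y0 − g t = −42.72 m/s; vₓ = 48.00 m/s.
Angle below horizontal: arctan(|v_y|/vₓ) = arctan(42.72/48.00) = 41.67°.

41.7°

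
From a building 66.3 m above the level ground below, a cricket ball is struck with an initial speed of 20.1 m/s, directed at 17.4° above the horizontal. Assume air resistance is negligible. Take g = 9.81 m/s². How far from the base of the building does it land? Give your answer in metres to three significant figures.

vₓ = 20.10 cos 17.4° = 19.18 m/s; v_y0 = 20.10 sin 17.4° = 6.011 m/s.
Vertical motion (up positive, ground at y = 0): 4.905 t² − (6.011) t − 66.3 = 0, so t = (6.011 + √(6.011² + 2·9.81·66.3)) / 9.81 = (6.011 + 36.56) / 9.81 = 4.340 s.
Horizontal distance: R = vₓ t = 19.18 × 4.340 = 83.24 m.

83.2 m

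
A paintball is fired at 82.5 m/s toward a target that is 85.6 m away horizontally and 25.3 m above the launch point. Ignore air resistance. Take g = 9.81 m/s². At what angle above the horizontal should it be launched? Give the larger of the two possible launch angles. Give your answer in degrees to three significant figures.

Trajectory: y = x tanθ − g x² (1 + tan²θ)/(2v₀²). With x = 85.6, y = 25.3, v₀ = 82.5, g = 9.81:
5.281 tan²θ − 85.6 tanθ + (30.58) = 0.
tanθ = [85.6 ± √(85.6² − 4 × 5.281 × (30.58))] / (2 × 5.281) = (85.6 ± 81.74) / 10.56, giving tanθ = 0.3655 or 15.84.
θ = 20.08° or 86.39°; the larger is 86.39°.

86.4°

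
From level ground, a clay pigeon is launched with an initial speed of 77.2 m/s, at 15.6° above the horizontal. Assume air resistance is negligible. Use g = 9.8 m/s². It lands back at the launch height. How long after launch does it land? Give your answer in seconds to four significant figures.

Components: vₓ = 77.20 cos 15.6° = 74.36 m/s, v_y0 = 77.20 sin 15.6° = 20.76 m/s.
Landing at launch height ⇒ T = 2 v_y0 / g = 2 × 20.76 / 9.80 = 4.237 s.

4.237 s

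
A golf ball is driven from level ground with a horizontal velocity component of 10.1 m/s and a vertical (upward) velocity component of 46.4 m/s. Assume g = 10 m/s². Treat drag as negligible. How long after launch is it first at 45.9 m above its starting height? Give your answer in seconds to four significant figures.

1.126 s

Set y = v_y0 t − ½ g t² = 45.9: 5.000 t² − 46.40 t + 45.9 = 0.
Quadratic formula: t = (46.40 ± √1235.0) / 10.0 = (46.40 ± 35.14) / 10.0 → t = 1.126 s or 8.154 s.
The first (ascending) time is 1.126 s.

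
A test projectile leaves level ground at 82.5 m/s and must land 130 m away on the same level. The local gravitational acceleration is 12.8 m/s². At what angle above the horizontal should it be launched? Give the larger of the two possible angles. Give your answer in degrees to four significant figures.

82.92°

From R = (v₀²/g) sin 2θ: sin 2θ = 12.8 × 130 / 6806.2 = 0.2445.
2θ = 14.15° or 180° − 14.15° = 165.8°, so θ = 7.076° or 82.92°.
The larger angle is 82.92°.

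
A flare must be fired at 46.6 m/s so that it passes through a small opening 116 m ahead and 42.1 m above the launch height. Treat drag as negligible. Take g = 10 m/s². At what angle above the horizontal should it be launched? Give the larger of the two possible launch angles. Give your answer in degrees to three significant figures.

71.2°

Trajectory: y = x tanθ − g x² (1 + tan²θ)/(2v₀²). With x = 116, y = 42.1, v₀ = 46.6, g = 10.0:
30.98 tan²θ − 116 tanθ + (73.08) = 0.
tanθ = [116 ± √(116² − 4 × 30.98 × (73.08))] / (2 × 30.98) = (116 ± 66.32) / 61.96, giving tanθ = 0.8017 or 2.942.
θ = 38.72° or 71.23°; the larger is 71.23°.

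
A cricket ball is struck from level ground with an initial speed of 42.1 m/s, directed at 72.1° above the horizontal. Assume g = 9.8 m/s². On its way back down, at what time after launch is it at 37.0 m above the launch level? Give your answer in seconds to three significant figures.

Resolve: vₓ = 42.10 cos 72.1° = 12.94 m/s and v_y0 = 42.10 sin 72.1° = 40.06 m/s.
Height y(t) = 40.06 t − 4.900 t² = 37.0 gives 4.900 t² − 40.06 t + 37.0 = 0.
t = [40.06 ± √(40.06² − 2·9.80·37.0)] / 9.80 = (40.06 ± 29.66) / 9.80, so t = 1.061 s or t = 7.115 s.
The descending-branch root is 7.115 s.

7.11 s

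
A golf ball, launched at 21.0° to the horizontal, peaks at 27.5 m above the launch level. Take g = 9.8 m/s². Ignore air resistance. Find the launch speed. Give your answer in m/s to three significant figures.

64.8 m/s

At the peak v_y = 0, so v_y0 = √(2gH) = √(2 × 9.80 × 27.5) = 23.22 m/s.
v_y0 = v₀ sin θ ⇒ v₀ = 23.22 / sin 21.0° = 64.78 m/s.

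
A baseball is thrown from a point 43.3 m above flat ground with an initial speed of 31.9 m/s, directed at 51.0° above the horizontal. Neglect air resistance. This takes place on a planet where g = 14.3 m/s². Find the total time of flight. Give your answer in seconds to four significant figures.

Resolve: vₓ = 31.90 cos 51.0° = 20.08 m/s and v_y0 = 31.90 sin 51.0° = 24.79 m/s.
With up positive and y = 0 at the ground: y(t) = 43.3 + (24.79) t − 7.150 t². Setting y = 0 and taking the positive root: t = [24.79 + √(24.79² + 2·14.3·43.3)] / 14.3 = (24.79 + 43.05) / 14.3 = 4.744 s.

4.744 s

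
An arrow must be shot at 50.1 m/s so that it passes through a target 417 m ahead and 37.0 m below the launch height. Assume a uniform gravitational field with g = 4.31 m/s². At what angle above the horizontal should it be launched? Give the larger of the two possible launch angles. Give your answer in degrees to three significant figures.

68.1°

Trajectory: y = x tanθ − g x² (1 + tan²θ)/(2v₀²). With x = 417, y = −37.0, v₀ = 50.1, g = 4.31:
149.3 tan²θ − 417 tanθ + (112.3) = 0.
tanθ = [417 ± √(417² − 4 × 149.3 × (112.3))] / (2 × 149.3) = (417 ± 326.8) / 298.6, giving tanθ = 0.3019 or 2.491.
θ = 16.80° or 68.13°; the larger is 68.13°.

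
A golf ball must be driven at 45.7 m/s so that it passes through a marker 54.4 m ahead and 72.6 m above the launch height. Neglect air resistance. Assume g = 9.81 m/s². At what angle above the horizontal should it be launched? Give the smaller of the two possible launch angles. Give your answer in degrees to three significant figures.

62.8°

Trajectory: y = x tanθ − g x² (1 + tan²θ)/(2v₀²). With x = 54.4, y = 72.6, v₀ = 45.7, g = 9.81:
6.950 tan²θ − 54.4 tanθ + (79.55) = 0.
tanθ = [54.4 ± √(54.4² − 4 × 6.950 × (79.55))] / (2 × 6.950) = (54.4 ± 27.35) / 13.90, giving tanθ = 1.946 or 5.881.
θ = 62.81° or 80.35°; the smaller is 62.81°.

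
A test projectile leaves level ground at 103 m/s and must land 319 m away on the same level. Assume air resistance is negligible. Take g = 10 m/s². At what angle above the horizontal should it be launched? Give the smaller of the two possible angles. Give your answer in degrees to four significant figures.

8.749°

R = v₀² sin 2θ / g gives sin 2θ = gR/v₀² = 10.0·319/103² = 0.3007.
2θ = 17.50° or 180° − 17.50° = 162.5°, so θ = 8.749° or 81.25°.
The smaller angle is 8.749°.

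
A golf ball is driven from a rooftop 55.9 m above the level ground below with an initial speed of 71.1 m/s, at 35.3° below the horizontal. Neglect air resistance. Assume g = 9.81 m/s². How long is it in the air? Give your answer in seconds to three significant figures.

1.19 s

vₓ = 71.10 cos 35.3° = 58.03 m/s; v_y0 = −41.09 m/s (downward).
With up positive and y = 0 at the ground: y(t) = 55.9 + (−41.09) t − 4.905 t². Setting y = 0 and taking the positive root: t = [−41.09 + √(41.09² + 2·9.81·55.9)] / 9.81 = (−41.09 + 52.77) / 9.81 = 1.191 s.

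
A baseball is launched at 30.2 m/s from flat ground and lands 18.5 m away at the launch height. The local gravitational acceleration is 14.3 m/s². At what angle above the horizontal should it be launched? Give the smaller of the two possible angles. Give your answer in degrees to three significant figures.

8.43°

R = v₀² sin 2θ / g gives sin 2θ = gR/v₀² = 14.3·18.5/30.2² = 0.2901.
2θ = 16.86° or 180° − 16.86° = 163.1°, so θ = 8.431° or 81.57°.
The smaller angle is 8.431°.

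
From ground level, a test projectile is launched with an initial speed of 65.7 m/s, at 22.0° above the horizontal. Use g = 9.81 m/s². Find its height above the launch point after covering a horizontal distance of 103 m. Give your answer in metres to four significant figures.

vₓ = 65.70 cos 22.0° = 60.92 m/s; v_y0 = 65.70 sin 22.0° = 24.61 m/s.
x = vₓ t ⇒ t = 103/60.92 = 1.691 s.
Height: y = v_y0 t − ½ g t² = 24.61 × 1.691 − 4.905 × 1.691² = 41.61 − 14.02 = 27.59 m.

27.59 m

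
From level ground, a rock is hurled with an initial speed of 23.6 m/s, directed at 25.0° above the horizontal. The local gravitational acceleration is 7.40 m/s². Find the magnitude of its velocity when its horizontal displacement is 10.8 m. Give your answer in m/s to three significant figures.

22.3 m/s

vₓ = 23.60 cos 25.0° = 21.39 m/s; v_y0 = 23.60 sin 25.0° = 9.974 m/s.
At x = 10.8 m, t = x/vₓ = 10.8/21.39 = 0.5049 s.
Vertical velocity there: v_y = v_y0 − g t = 9.974 − 7.40 × 0.5049 = 6.237 m/s.
Speed: √(vₓ² + v_y²) = √(21.39² + 6.237²) = 22.28 m/s.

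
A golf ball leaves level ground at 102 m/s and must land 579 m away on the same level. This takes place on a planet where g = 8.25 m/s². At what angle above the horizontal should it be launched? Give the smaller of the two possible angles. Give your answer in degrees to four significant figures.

From R = (v₀²/g) sin 2θ: sin 2θ = 8.25 × 579 / 10404 = 0.4591.
2θ = 27.33° or 180° − 27.33° = 152.7°, so θ = 13.67° or 76.33°.
The smaller angle is 13.67°.

13.67°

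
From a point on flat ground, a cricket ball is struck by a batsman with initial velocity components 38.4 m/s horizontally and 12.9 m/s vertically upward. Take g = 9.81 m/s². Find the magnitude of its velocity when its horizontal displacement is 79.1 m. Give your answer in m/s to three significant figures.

x = vₓ t ⇒ t = 79.1/38.40 = 2.060 s.
Vertical velocity there: v_y = v_y0 − g t = 12.90 − 9.81 × 2.060 = −7.308 m/s.
Speed: √(vₓ² + v_y²) = √(38.40² + 7.308²) = 39.09 m/s.

39.1 m/s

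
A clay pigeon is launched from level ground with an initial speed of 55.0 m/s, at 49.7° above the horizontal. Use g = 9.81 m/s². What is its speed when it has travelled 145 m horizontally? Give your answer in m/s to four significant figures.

Horizontal component vₓ = 55.00 cos 49.7° = 35.57 m/s; vertical v_y0 = 55.00 sin 49.7° = 41.95 m/s.
x = vₓ t ⇒ t = 145/35.57 = 4.076 s.
Vertical velocity there: v_y = v_y0 − g t = 41.95 − 9.81 × 4.076 = 1.960 m/s.
Speed: √(vₓ² + v_y²) = √(35.57² + 1.960²) = 35.63 m/s.

35.63 m/s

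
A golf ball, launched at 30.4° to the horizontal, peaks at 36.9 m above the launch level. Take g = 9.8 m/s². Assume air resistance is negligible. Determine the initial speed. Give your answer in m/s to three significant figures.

53.1 m/s

At the peak v_y = 0, so v_y0 = √(2gH) = √(2 × 9.80 × 36.9) = 26.89 m/s.
v_y0 = v₀ sin θ ⇒ v₀ = 26.89 / sin 30.4° = 53.14 m/s.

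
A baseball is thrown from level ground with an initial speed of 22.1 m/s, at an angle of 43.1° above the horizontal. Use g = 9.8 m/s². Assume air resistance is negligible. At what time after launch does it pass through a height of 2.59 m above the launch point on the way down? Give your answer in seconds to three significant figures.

Horizontal component vₓ = 22.10 cos 43.1° = 16.14 m/s; vertical v_y0 = 22.10 sin 43.1° = 15.10 m/s.
Require v_y0 t − ½ g t² = 2.59, i.e. 4.900 t² − 15.10 t + 2.59 = 0.
t = [15.10 ± √(15.10² − 2·9.80·2.59)] / 9.80 = (15.10 ± 13.31) / 9.80, so t = 0.1823 s or t = 2.899 s.
The descending-branch root is 2.899 s.

2.90 s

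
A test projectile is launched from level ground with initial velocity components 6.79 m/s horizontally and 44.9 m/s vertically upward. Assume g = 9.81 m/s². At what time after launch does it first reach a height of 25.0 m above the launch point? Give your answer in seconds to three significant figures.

0.596 s

Height y(t) = 44.90 t − 4.905 t² = 25.0 gives 4.905 t² − 44.90 t + 25.0 = 0.
t = [44.90 ± √(44.90² − 2·9.81·25.0)] / 9.81 = (44.90 ± 39.06) / 9.81, so t = 0.5955 s or t = 8.558 s.
The first (ascending) time is 0.5955 s.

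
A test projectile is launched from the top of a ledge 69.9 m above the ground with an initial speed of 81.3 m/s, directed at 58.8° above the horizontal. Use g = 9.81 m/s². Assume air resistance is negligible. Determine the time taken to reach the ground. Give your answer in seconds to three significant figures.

Horizontal component vₓ = 81.30 cos 58.8° = 42.12 m/s; vertical v_y0 = 81.30 sin 58.8° = 69.54 m/s.
Vertical motion (up positive, ground at y = 0): 4.905 t² − (69.54) t − 69.9 = 0, so t = (69.54 + √(69.54² + 2·9.81·69.9)) / 9.81 = (69.54 + 78.79) / 9.81 = 15.12 s.

15.1 s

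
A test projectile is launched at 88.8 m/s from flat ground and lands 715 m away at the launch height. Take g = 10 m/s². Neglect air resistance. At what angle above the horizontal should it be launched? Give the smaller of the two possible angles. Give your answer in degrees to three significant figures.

32.5°

From R = (v₀²/g) sin 2θ: sin 2θ = 10.0 × 715 / 7885.4 = 0.9067.
2θ = 65.06° or 180° − 65.06° = 114.9°, so θ = 32.53° or 57.47°.
The smaller angle is 32.53°.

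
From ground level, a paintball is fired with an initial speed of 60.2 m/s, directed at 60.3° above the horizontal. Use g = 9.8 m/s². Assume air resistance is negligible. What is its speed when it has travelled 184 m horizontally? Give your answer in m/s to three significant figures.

Resolve: vₓ = 60.20 cos 60.3° = 29.83 m/s and v_y0 = 60.20 sin 60.3° = 52.29 m/s.
x = vₓ t ⇒ t = 184/29.83 = 6.169 s.
Vertical velocity there: v_y = v_y0 − g t = 52.29 − 9.80 × 6.169 = −8.164 m/s.
Speed: √(vₓ² + v_y²) = √(29.83² + 8.164²) = 30.92 m/s.

30.9 m/s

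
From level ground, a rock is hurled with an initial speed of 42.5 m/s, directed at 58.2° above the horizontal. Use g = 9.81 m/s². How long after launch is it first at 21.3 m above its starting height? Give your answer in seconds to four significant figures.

Resolve: vₓ = 42.50 cos 58.2° = 22.40 m/s and v_y0 = 42.50 sin 58.2° = 36.12 m/s.
Require v_y0 t − ½ g t² = 21.3, i.e. 4.905 t² − 36.12 t + 21.3 = 0.
Quadratic formula: t = (36.12 ± √886.78) / 9.81 = (36.12 ± 29.78) / 9.81 → t = 0.6464 s or 6.718 s.
The first (ascending) time is 0.6464 s.

0.6464 s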